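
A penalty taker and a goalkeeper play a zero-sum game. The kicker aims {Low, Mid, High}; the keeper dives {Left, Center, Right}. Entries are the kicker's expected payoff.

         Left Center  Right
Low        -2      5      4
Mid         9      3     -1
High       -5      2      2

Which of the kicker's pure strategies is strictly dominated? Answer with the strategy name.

Low gives a strictly higher payoff than High against every column: -2 > -5, 5 > 2, 4 > 2.
So High is strictly dominated and the kicker never plays it.

High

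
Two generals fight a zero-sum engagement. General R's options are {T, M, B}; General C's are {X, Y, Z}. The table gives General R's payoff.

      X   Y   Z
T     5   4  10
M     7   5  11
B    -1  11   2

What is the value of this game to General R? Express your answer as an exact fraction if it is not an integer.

Row minima: T → 4, M → 5, B → -1; maximin = 5.
Column maxima: X → 7, Y → 11, Z → 11; minimax = 7.
5 ≠ 7, so there is no saddle point; optimal play is mixed.
T is strictly dominated by M, so General R never plays it.
Z is strictly dominated by X (it gives General R strictly more in every row), so General C never plays it.
On the remaining 2×2 (M, B vs X, Y):
Let General R play M with probability p. Expected payoff against X: 7p + (-1)(1−p) = 8p − 1; against Y: 5p + 11(1−p) = −6p + 11.
Setting these equal: 8p − 1 = −6p + 11 ⇒ 14p = 12 ⇒ p = 6/7, and the value is (8)·(6/7) − 1 = 41/7.
For General C: with q = P(X), equating M's and B's payoffs gives 2q + 5 = −12q + 11 ⇒ q = 3/7.

41/7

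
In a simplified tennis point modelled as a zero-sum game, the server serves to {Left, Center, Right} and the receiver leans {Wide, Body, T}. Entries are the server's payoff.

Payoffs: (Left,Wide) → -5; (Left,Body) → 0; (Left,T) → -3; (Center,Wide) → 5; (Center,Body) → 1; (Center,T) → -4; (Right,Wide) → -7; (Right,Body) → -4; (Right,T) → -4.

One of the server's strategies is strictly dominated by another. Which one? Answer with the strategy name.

Left gives a strictly higher payoff than Right against every column: -5 > -7, 0 > -4, -3 > -4.
So Right is strictly dominated and the server never plays it.

Right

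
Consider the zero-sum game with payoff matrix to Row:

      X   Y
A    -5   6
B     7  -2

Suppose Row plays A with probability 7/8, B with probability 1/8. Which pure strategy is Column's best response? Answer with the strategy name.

If Column plays X, Row's expected payoff is (7/8)·(-5) + (1/8)·7 = -7/2.
If Column plays Y, Row's expected payoff is (7/8)·6 + (1/8)·(-2) = 5.
Column minimizes Row's payoff; the smallest is -7/2, so the best response is X.

X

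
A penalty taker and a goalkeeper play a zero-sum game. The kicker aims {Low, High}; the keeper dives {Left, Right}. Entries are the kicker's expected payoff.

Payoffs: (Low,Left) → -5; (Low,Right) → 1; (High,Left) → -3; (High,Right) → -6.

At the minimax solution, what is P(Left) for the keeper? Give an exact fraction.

Row minima: Low → -5, High → -6; maximin = -5.
Column maxima: Left → -3, Right → 1; minimax = -3.
-5 ≠ -3, so there is no saddle point; optimal play is mixed.
Let the kicker play Low with probability p. Expected payoff against Left: (-5)p + (-3)(1−p) = −2p − 3; against Right: 1p + (-6)(1−p) = 7p − 6.
Setting these equal: −2p − 3 = 7p − 6 ⇒ −9p = -3 ⇒ p = 1/3, and the value is (-2)·(1/3) − 3 = -11/3.
For the keeper: with q = P(Left), equating Low's and High's payoffs gives −6q + 1 = 3q − 6 ⇒ q = 7/9.

7/9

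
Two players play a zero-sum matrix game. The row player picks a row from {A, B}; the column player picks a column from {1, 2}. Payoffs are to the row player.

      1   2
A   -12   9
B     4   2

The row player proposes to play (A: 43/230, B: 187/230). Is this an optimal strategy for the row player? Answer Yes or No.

Against 1 this mix gives (43/230)·(-12) + (187/230)·4 = 116/115.
Against 2 this mix gives (43/230)·9 + (187/230)·2 = 761/230.
The column player will play 1, holding the row player to 116/115. Shifting weight toward the row that does better against 1 would raise this floor (the equalizing mix achieves 60/23 against both 1 and 2), so the proposed strategy is not optimal.

No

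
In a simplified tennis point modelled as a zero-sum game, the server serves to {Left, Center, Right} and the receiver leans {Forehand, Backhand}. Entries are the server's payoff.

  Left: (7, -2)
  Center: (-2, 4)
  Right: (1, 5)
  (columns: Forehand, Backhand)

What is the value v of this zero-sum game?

Row minima: Left → -2, Center → -2, Right → 1; maximin = 1.
Column maxima: Forehand → 7, Backhand → 5; minimax = 5.
1 ≠ 5, so there is no saddle point; optimal play is mixed.
Center is strictly dominated by Right, so the server never plays it.
On the remaining 2×2 (Left, Right vs Forehand, Backhand):
Let the server play Left with probability p. Expected payoff against Forehand: 7p + 1(1−p) = 6p + 1; against Backhand: (-2)p + 5(1−p) = −7p + 5.
Setting these equal: 6p + 1 = −7p + 5 ⇒ 13p = 4 ⇒ p = 4/13, and the value is (6)·(4/13) + 1 = 37/13.
For the receiver: with q = P(Forehand), equating Left's and Right's payoffs gives 9q − 2 = −4q + 5 ⇒ q = 7/13.

37/13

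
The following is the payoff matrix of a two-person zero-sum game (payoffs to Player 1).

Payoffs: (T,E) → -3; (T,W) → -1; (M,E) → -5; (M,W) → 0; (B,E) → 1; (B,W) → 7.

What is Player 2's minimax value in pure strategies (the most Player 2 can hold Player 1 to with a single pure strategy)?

1

Column maxima: E → 1, W → 7.
The smallest of these is 1.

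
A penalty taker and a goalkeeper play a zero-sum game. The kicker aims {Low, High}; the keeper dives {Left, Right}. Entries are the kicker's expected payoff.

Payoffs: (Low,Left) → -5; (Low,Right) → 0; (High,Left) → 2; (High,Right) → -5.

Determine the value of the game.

-25/12

Row minima: Low → -5, High → -5; maximin = -5.
Column maxima: Left → 2, Right → 0; minimax = 0.
-5 ≠ 0, so there is no saddle point; optimal play is mixed.
Let the kicker play Low with probability p. Expected payoff against Left: (-5)p + 2(1−p) = −7p + 2; against Right: 0p + (-5)(1−p) = 5p − 5.
Setting these equal: −7p + 2 = 5p − 5 ⇒ −12p = -7 ⇒ p = 7/12, and the value is (-7)·(7/12) + 2 = -25/12.
For the keeper: with q = P(Left), equating Low's and High's payoffs gives −5q = 7q − 5 ⇒ q = 5/12.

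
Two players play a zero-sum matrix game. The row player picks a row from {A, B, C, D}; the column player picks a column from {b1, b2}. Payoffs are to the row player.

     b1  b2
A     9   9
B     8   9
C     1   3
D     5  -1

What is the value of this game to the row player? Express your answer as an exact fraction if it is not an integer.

Row minima: A → 9, B → 8, C → 1, D → -1; maximin = 9.
Column maxima: b1 → 9, b2 → 9; minimax = 9.
Since maximin = minimax = 9, there is a saddle point and the value is 9.

9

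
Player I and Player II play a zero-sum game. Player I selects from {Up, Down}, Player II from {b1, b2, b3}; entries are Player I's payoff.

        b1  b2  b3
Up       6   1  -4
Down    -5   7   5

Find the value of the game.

1/2

Row minima: Up → -4, Down → -5; maximin = -4.
Column maxima: b1 → 6, b2 → 7, b3 → 5; minimax = 5.
-4 ≠ 5, so there is no saddle point; optimal play is mixed.
b2 is strictly dominated by b3 (it gives Player I strictly more in every row), so Player II never plays it.
On the remaining 2×2 (Up, Down vs b1, b3):
Let Player I play Up with probability p. Expected payoff against b1: 6p + (-5)(1−p) = 11p − 5; against b3: (-4)p + 5(1−p) = −9p + 5.
Setting these equal: 11p − 5 = −9p + 5 ⇒ 20p = 10 ⇒ p = 1/2, and the value is (11)·(1/2) − 5 = 1/2.
For Player II: with q = P(b1), equating Up's and Down's payoffs gives 10q − 4 = −10q + 5 ⇒ q = 9/20.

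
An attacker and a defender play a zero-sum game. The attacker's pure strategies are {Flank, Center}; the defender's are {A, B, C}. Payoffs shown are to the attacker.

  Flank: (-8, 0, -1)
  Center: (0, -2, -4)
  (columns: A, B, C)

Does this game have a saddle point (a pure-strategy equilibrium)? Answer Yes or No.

No

Row minima: Flank → -8, Center → -4; maximin = -4.
Column maxima: A → 0, B → 0, C → -1; minimax = -1.
-4 ≠ -1, so no pure-strategy equilibrium exists.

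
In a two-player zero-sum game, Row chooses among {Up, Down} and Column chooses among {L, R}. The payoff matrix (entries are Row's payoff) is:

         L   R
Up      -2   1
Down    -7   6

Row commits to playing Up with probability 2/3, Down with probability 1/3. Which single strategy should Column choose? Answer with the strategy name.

L

If Column plays L, Row's expected payoff is (2/3)·(-2) + (1/3)·(-7) = -11/3.
If Column plays R, Row's expected payoff is (2/3)·1 + (1/3)·6 = 8/3.
Column minimizes Row's payoff; the smallest is -11/3, so the best response is L.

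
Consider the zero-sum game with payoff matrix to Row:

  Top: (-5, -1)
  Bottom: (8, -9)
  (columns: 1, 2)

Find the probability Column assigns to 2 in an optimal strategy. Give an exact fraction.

13/21

Row minima: Top → -5, Bottom → -9; maximin = -5.
Column maxima: 1 → 8, 2 → -1; minimax = -1.
-5 ≠ -1, so there is no saddle point; optimal play is mixed.
Let Row play Top with probability p. Expected payoff against 1: (-5)p + 8(1−p) = −13p + 8; against 2: (-1)p + (-9)(1−p) = 8p − 9.
Setting these equal: −13p + 8 = 8p − 9 ⇒ −21p = -17 ⇒ p = 17/21, and the value is (-13)·(17/21) + 8 = -53/21.
For Column: with q = P(1), equating Top's and Bottom's payoffs gives −4q − 1 = 17q − 9 ⇒ q = 8/21.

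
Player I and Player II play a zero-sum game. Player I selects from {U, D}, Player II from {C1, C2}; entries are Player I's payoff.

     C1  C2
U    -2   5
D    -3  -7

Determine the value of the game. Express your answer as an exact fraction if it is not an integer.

Row minima: U → -2, D → -7; maximin = -2.
Column maxima: C1 → -2, C2 → 5; minimax = -2.
Since maximin = minimax = -2, there is a saddle point and the value is -2.

-2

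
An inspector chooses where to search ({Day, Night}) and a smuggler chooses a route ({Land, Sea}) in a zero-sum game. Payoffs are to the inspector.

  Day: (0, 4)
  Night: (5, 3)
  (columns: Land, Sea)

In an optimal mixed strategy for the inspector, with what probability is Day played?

Row minima: Day → 0, Night → 3; maximin = 3.
Column maxima: Land → 5, Sea → 4; minimax = 4.
3 ≠ 4, so there is no saddle point; optimal play is mixed.
Let the inspector play Day with probability p. Expected payoff against Land: 0p + 5(1−p) = −5p + 5; against Sea: 4p + 3(1−p) = p + 3.
Setting these equal: −5p + 5 = p + 3 ⇒ −6p = -2 ⇒ p = 1/3, and the value is (-5)·(1/3) + 5 = 10/3.
For the smuggler: with q = P(Land), equating Day's and Night's payoffs gives −4q + 4 = 2q + 3 ⇒ q = 1/6.

1/3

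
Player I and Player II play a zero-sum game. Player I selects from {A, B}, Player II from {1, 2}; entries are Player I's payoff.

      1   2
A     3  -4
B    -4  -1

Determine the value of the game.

-19/10

Row minima: A → -4, B → -4; maximin = -4.
Column maxima: 1 → 3, 2 → -1; minimax = -1.
-4 ≠ -1, so there is no saddle point; optimal play is mixed.
Let Player I play A with probability p. Expected payoff against 1: 3p + (-4)(1−p) = 7p − 4; against 2: (-4)p + (-1)(1−p) = −3p − 1.
Setting these equal: 7p − 4 = −3p − 1 ⇒ 10p = 3 ⇒ p = 3/10, and the value is (7)·(3/10) − 4 = -19/10.
For Player II: with q = P(1), equating A's and B's payoffs gives 7q − 4 = −3q − 1 ⇒ q = 3/10.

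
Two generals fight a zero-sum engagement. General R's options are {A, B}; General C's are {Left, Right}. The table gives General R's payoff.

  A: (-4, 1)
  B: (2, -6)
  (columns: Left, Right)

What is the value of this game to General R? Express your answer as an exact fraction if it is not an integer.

Row minima: A → -4, B → -6; maximin = -4.
Column maxima: Left → 2, Right → 1; minimax = 1.
-4 ≠ 1, so there is no saddle point; optimal play is mixed.
Let General R play A with probability p. Expected payoff against Left: (-4)p + 2(1−p) = −6p + 2; against Right: 1p + (-6)(1−p) = 7p − 6.
Setting these equal: −6p + 2 = 7p − 6 ⇒ −13p = -8 ⇒ p = 8/13, and the value is (-6)·(8/13) + 2 = -22/13.
For General C: with q = P(Left), equating A's and B's payoffs gives −5q + 1 = 8q − 6 ⇒ q = 7/13.

-22/13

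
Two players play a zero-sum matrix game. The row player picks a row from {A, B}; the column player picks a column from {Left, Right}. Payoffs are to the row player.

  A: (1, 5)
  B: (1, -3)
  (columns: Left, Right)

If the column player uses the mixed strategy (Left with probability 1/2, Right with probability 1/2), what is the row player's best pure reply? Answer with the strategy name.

A

Expected payoff of A: (1/2)·1 + (1/2)·5 = 3.
Expected payoff of B: (1/2)·1 + (1/2)·(-3) = -1.
The largest is 3, so the row player's best response is A.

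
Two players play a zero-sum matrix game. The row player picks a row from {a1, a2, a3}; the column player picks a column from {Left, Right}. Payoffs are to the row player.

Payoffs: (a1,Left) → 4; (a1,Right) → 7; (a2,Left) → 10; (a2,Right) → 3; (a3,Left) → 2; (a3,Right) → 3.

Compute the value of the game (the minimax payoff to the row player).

29/5

Row minima: a1 → 4, a2 → 3, a3 → 2; maximin = 4.
Column maxima: Left → 10, Right → 7; minimax = 7.
4 ≠ 7, so there is no saddle point; optimal play is mixed.
a3 is strictly dominated by a1, so the row player never plays it.
On the remaining 2×2 (a1, a2 vs Left, Right):
Let the row player play a1 with probability p. Expected payoff against Left: 4p + 10(1−p) = −6p + 10; against Right: 7p + 3(1−p) = 4p + 3.
Setting these equal: −6p + 10 = 4p + 3 ⇒ −10p = -7 ⇒ p = 7/10, and the value is (-6)·(7/10) + 10 = 29/5.
For the column player: with q = P(Left), equating a1's and a2's payoffs gives −3q + 7 = 7q + 3 ⇒ q = 2/5.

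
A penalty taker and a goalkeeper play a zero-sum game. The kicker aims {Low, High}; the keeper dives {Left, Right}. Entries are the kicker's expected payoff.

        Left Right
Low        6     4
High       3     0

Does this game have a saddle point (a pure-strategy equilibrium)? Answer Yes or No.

Row minima: Low → 4, High → 0; maximin = 4.
Column maxima: Left → 6, Right → 4; minimax = 4.
maximin = minimax = 4, so a saddle point exists.

Yes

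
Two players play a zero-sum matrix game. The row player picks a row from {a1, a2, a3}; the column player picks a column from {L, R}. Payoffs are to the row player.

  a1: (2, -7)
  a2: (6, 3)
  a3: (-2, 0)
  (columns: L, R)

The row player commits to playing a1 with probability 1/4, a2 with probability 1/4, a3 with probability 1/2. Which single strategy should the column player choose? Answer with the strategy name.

R

If the column player plays L, the row player's expected payoff is (1/4)·2 + (1/4)·6 + (1/2)·(-2) = 1.
If the column player plays R, the row player's expected payoff is (1/4)·(-7) + (1/4)·3 + (1/2)·0 = -1.
The column player minimizes the row player's payoff; the smallest is -1, so the best response is R.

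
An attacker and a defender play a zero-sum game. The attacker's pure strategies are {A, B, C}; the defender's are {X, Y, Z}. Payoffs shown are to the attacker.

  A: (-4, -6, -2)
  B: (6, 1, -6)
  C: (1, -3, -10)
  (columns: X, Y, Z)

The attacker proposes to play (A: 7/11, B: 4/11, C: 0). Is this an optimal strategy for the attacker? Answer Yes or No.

Against X this mix gives (7/11)·(-4) + (4/11)·6 = -4/11.
Against Y this mix gives (7/11)·(-6) + (4/11)·1 = -38/11.
Against Z this mix gives (7/11)·(-2) + (4/11)·(-6) = -38/11.
All of the defender's active replies (Y, Z) yield -38/11, and no column does worse for the attacker. The mix makes the defender indifferent and guarantees -38/11, so it is optimal.

Yes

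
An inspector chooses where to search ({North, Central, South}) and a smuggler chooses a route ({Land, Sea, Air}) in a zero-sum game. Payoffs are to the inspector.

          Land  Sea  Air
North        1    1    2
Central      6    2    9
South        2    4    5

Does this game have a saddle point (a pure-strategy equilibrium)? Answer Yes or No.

No

Row minima: North → 1, Central → 2, South → 2; maximin = 2.
Column maxima: Land → 6, Sea → 4, Air → 9; minimax = 4.
2 ≠ 4, so no pure-strategy equilibrium exists.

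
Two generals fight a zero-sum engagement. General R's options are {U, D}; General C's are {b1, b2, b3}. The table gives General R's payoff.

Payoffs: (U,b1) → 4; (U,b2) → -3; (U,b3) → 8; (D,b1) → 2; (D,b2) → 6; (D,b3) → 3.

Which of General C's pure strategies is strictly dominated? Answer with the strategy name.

b3

b1 holds General R's payoff strictly below b3 in every row: 4 < 8, 2 < 3.
So b3 is strictly dominated for General C.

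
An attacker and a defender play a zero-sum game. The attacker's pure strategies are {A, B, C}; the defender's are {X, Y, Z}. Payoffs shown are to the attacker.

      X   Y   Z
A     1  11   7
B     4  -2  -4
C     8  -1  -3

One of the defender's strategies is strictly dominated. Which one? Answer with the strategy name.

Y

Z holds the attacker's payoff strictly below Y in every row: 7 < 11, -4 < -2, -3 < -1.
So Y is strictly dominated for the defender.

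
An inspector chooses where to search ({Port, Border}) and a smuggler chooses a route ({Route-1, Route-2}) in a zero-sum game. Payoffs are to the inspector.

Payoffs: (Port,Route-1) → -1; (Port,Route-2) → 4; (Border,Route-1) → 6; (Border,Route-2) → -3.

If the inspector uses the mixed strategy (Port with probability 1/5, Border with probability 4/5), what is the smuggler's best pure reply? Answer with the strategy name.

If the smuggler plays Route-1, the inspector's expected payoff is (1/5)·(-1) + (4/5)·6 = 23/5.
If the smuggler plays Route-2, the inspector's expected payoff is (1/5)·4 + (4/5)·(-3) = -8/5.
The smuggler minimizes the inspector's payoff; the smallest is -8/5, so the best response is Route-2.

Route-2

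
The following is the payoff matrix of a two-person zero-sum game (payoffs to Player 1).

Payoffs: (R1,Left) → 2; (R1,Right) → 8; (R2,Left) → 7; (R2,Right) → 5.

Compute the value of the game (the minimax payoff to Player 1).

Row minima: R1 → 2, R2 → 5; maximin = 5.
Column maxima: Left → 7, Right → 8; minimax = 7.
5 ≠ 7, so there is no saddle point; optimal play is mixed.
Let Player 1 play R1 with probability p. Expected payoff against Left: 2p + 7(1−p) = −5p + 7; against Right: 8p + 5(1−p) = 3p + 5.
Setting these equal: −5p + 7 = 3p + 5 ⇒ −8p = -2 ⇒ p = 1/4, and the value is (-5)·(1/4) + 7 = 23/4.
For Player 2: with q = P(Left), equating R1's and R2's payoffs gives −6q + 8 = 2q + 5 ⇒ q = 3/8.

23/4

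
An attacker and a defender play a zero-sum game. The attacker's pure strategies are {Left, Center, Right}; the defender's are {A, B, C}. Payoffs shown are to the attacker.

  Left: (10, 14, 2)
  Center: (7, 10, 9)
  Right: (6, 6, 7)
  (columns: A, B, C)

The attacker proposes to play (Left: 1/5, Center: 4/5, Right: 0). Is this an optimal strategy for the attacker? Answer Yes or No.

Yes

Against A this mix gives (1/5)·10 + (4/5)·7 = 38/5.
Against B this mix gives (1/5)·14 + (4/5)·10 = 54/5.
Against C this mix gives (1/5)·2 + (4/5)·9 = 38/5.
All of the defender's active replies (A, C) yield 38/5, and no column does worse for the attacker. The mix makes the defender indifferent and guarantees 38/5, so it is optimal.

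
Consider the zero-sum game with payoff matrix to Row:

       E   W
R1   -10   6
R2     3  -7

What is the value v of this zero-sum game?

-2

Row minima: R1 → -10, R2 → -7; maximin = -7.
Column maxima: E → 3, W → 6; minimax = 3.
-7 ≠ 3, so there is no saddle point; optimal play is mixed.
Let Row play R1 with probability p. Expected payoff against E: (-10)p + 3(1−p) = −13p + 3; against W: 6p + (-7)(1−p) = 13p − 7.
Setting these equal: −13p + 3 = 13p − 7 ⇒ −26p = -10 ⇒ p = 5/13, and the value is (-13)·(5/13) + 3 = -2.
For Column: with q = P(E), equating R1's and R2's payoffs gives −16q + 6 = 10q − 7 ⇒ q = 1/2.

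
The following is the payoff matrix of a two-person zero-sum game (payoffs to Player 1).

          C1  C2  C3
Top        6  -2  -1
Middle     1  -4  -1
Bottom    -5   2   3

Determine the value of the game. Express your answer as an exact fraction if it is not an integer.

2/15

Row minima: Top → -2, Middle → -4, Bottom → -5; maximin = -2.
Column maxima: C1 → 6, C2 → 2, C3 → 3; minimax = 2.
-2 ≠ 2, so there is no saddle point; optimal play is mixed.
C3 is strictly dominated by C2 (it gives Player 1 strictly more in every row), so Player 2 never plays it.
With C3 eliminated, Middle is strictly dominated by Top (Top gives Player 1 strictly more in every remaining column), so Player 1 never plays it.
On the remaining 2×2 (Top, Bottom vs C1, C2):
Let Player 1 play Top with probability p. Expected payoff against C1: 6p + (-5)(1−p) = 11p − 5; against C2: (-2)p + 2(1−p) = −4p + 2.
Setting these equal: 11p − 5 = −4p + 2 ⇒ 15p = 7 ⇒ p = 7/15, and the value is (11)·(7/15) − 5 = 2/15.
For Player 2: with q = P(C1), equating Top's and Bottom's payoffs gives 8q − 2 = −7q + 2 ⇒ q = 4/15.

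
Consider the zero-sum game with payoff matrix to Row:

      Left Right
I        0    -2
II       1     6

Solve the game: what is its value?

Row minima: I → -2, II → 1; maximin = 1.
Column maxima: Left → 1, Right → 6; minimax = 1.
Since maximin = minimax = 1, there is a saddle point and the value is 1.

1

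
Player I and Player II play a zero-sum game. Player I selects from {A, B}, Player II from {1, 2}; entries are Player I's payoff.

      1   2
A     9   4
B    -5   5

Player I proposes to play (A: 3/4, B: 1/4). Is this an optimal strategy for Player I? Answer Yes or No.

Against 1 this mix gives (3/4)·9 + (1/4)·(-5) = 11/2.
Against 2 this mix gives (3/4)·4 + (1/4)·5 = 17/4.
Player II will play 2, holding Player I to 17/4. Shifting weight toward the row that does better against 2 would raise this floor (the equalizing mix achieves 13/3 against both 2 and 1), so the proposed strategy is not optimal.

No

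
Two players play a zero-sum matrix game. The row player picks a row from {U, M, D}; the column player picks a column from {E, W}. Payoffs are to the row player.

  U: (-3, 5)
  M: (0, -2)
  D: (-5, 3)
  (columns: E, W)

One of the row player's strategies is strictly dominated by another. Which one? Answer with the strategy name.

D

U gives a strictly higher payoff than D against every column: -3 > -5, 5 > 3.
So D is strictly dominated and the row player never plays it.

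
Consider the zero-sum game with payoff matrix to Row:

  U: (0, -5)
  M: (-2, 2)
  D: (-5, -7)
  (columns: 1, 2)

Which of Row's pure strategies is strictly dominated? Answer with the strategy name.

D

U gives a strictly higher payoff than D against every column: 0 > -5, -5 > -7.
So D is strictly dominated and Row never plays it.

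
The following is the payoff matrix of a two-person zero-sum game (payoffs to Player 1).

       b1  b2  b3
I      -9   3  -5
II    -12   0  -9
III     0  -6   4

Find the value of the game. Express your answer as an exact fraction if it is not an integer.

Row minima: I → -9, II → -12, III → -6; maximin = -6.
Column maxima: b1 → 0, b2 → 3, b3 → 4; minimax = 0.
-6 ≠ 0, so there is no saddle point; optimal play is mixed.
II is strictly dominated by I, so Player 1 never plays it.
b3 is strictly dominated by b1 (it gives Player 1 strictly more in every row), so Player 2 never plays it.
On the remaining 2×2 (I, III vs b1, b2):
Let Player 1 play I with probability p. Expected payoff against b1: (-9)p + 0(1−p) = −9p; against b2: 3p + (-6)(1−p) = 9p − 6.
Setting these equal: −9p = 9p − 6 ⇒ −18p = -6 ⇒ p = 1/3, and the value is (-9)·(1/3) = -3.
For Player 2: with q = P(b1), equating I's and III's payoffs gives −12q + 3 = 6q − 6 ⇒ q = 1/2.

-3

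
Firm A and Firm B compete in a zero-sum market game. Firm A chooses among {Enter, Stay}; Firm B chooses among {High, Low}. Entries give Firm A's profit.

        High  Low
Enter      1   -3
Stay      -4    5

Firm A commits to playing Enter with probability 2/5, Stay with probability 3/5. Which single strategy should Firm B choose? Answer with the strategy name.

High

If Firm B plays High, Firm A's expected payoff is (2/5)·1 + (3/5)·(-4) = -2.
If Firm B plays Low, Firm A's expected payoff is (2/5)·(-3) + (3/5)·5 = 9/5.
Firm B minimizes Firm A's payoff; the smallest is -2, so the best response is High.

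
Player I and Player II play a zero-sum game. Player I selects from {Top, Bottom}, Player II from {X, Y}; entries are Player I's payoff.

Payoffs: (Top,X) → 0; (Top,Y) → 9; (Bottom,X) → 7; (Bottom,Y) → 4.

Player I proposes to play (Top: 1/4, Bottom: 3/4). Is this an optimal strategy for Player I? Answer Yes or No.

Yes

Against X this mix gives (1/4)·0 + (3/4)·7 = 21/4.
Against Y this mix gives (1/4)·9 + (3/4)·4 = 21/4.
All of Player II's active replies (X, Y) yield 21/4, and no column does worse for Player I. The mix makes Player II indifferent and guarantees 21/4, so it is optimal.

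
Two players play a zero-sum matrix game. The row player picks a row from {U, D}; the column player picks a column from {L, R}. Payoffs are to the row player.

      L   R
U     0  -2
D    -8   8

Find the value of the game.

-8/9

Row minima: U → -2, D → -8; maximin = -2.
Column maxima: L → 0, R → 8; minimax = 0.
-2 ≠ 0, so there is no saddle point; optimal play is mixed.
Let the row player play U with probability p. Expected payoff against L: 0p + (-8)(1−p) = 8p − 8; against R: (-2)p + 8(1−p) = −10p + 8.
Setting these equal: 8p − 8 = −10p + 8 ⇒ 18p = 16 ⇒ p = 8/9, and the value is (8)·(8/9) − 8 = -8/9.
For the column player: with q = P(L), equating U's and D's payoffs gives 2q − 2 = −16q + 8 ⇒ q = 5/9.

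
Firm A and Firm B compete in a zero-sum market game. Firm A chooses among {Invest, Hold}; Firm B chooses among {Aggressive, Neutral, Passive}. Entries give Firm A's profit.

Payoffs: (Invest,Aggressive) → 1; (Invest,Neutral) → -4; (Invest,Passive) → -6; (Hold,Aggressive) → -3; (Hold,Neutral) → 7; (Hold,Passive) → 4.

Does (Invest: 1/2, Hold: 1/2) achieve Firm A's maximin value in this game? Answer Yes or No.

Against Aggressive this mix gives (1/2)·1 + (1/2)·(-3) = -1.
Against Neutral this mix gives (1/2)·(-4) + (1/2)·7 = 3/2.
Against Passive this mix gives (1/2)·(-6) + (1/2)·4 = -1.
All of Firm B's active replies (Aggressive, Passive) yield -1, and no column does worse for Firm A. The mix makes Firm B indifferent and guarantees -1, so it is optimal.

Yes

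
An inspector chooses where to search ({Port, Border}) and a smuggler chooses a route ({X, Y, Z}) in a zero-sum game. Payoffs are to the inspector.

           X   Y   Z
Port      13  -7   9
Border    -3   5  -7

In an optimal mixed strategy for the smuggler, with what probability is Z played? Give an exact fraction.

3/7

Row minima: Port → -7, Border → -7; maximin = -7.
Column maxima: X → 13, Y → 5, Z → 9; minimax = 5.
-7 ≠ 5, so there is no saddle point; optimal play is mixed.
X is strictly dominated by Z (it gives the inspector strictly more in every row), so the smuggler never plays it.
On the remaining 2×2 (Port, Border vs Y, Z):
Let the inspector play Port with probability p. Expected payoff against Y: (-7)p + 5(1−p) = −12p + 5; against Z: 9p + (-7)(1−p) = 16p − 7.
Setting these equal: −12p + 5 = 16p − 7 ⇒ −28p = -12 ⇒ p = 3/7, and the value is (-12)·(3/7) + 5 = -1/7.
For the smuggler: with q = P(Y), equating Port's and Border's payoffs gives −16q + 9 = 12q − 7 ⇒ q = 4/7.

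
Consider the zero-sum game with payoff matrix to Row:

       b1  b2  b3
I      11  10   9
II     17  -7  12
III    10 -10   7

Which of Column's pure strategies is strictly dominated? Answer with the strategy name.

b1

b2 holds Row's payoff strictly below b1 in every row: 10 < 11, -7 < 17, -10 < 10.
So b1 is strictly dominated for Column.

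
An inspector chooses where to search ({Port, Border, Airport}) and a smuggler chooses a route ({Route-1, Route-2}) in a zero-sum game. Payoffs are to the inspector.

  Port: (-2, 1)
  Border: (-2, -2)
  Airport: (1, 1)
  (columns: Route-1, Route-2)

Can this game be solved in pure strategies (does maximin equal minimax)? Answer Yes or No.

Row minima: Port → -2, Border → -2, Airport → 1; maximin = 1.
Column maxima: Route-1 → 1, Route-2 → 1; minimax = 1.
maximin = minimax = 1, so a saddle point exists.

Yes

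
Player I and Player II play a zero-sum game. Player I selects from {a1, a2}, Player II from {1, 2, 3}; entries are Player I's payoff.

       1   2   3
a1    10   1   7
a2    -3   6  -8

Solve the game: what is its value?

5/2

Row minima: a1 → 1, a2 → -8; maximin = 1.
Column maxima: 1 → 10, 2 → 6, 3 → 7; minimax = 6.
1 ≠ 6, so there is no saddle point; optimal play is mixed.
1 is strictly dominated by 3 (it gives Player I strictly more in every row), so Player II never plays it.
On the remaining 2×2 (a1, a2 vs 2, 3):
Let Player I play a1 with probability p. Expected payoff against 2: 1p + 6(1−p) = −5p + 6; against 3: 7p + (-8)(1−p) = 15p − 8.
Setting these equal: −5p + 6 = 15p − 8 ⇒ −20p = -14 ⇒ p = 7/10, and the value is (-5)·(7/10) + 6 = 5/2.
For Player II: with q = P(2), equating a1's and a2's payoffs gives −6q + 7 = 14q − 8 ⇒ q = 3/4.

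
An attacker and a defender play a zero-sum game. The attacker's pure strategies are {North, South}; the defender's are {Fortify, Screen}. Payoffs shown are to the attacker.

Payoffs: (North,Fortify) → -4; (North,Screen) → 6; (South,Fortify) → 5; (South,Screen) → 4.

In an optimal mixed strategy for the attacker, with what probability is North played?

1/11

Row minima: North → -4, South → 4; maximin = 4.
Column maxima: Fortify → 5, Screen → 6; minimax = 5.
4 ≠ 5, so there is no saddle point; optimal play is mixed.
Let the attacker play North with probability p. Expected payoff against Fortify: (-4)p + 5(1−p) = −9p + 5; against Screen: 6p + 4(1−p) = 2p + 4.
Setting these equal: −9p + 5 = 2p + 4 ⇒ −11p = -1 ⇒ p = 1/11, and the value is (-9)·(1/11) + 5 = 46/11.
For the defender: with q = P(Fortify), equating North's and South's payoffs gives −10q + 6 = q + 4 ⇒ q = 2/11.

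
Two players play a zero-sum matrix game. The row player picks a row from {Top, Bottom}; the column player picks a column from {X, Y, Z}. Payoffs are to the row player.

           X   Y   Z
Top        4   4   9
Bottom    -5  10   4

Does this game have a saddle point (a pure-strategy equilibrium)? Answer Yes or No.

Yes

Row minima: Top → 4, Bottom → -5; maximin = 4.
Column maxima: X → 4, Y → 10, Z → 9; minimax = 4.
maximin = minimax = 4, so a saddle point exists.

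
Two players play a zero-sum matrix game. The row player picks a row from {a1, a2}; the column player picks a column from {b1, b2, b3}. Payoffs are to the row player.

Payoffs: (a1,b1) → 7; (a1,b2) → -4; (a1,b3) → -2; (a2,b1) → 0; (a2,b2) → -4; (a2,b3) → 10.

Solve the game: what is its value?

-4

Row minima: a1 → -4, a2 → -4; maximin = -4.
Column maxima: b1 → 7, b2 → -4, b3 → 10; minimax = -4.
Since maximin = minimax = -4, there is a saddle point and the value is -4.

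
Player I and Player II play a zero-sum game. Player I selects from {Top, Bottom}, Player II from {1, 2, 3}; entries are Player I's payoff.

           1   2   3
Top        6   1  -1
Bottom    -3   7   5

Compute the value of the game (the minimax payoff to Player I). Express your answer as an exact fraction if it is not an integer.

9/5

Row minima: Top → -1, Bottom → -3; maximin = -1.
Column maxima: 1 → 6, 2 → 7, 3 → 5; minimax = 5.
-1 ≠ 5, so there is no saddle point; optimal play is mixed.
2 is strictly dominated by 3 (it gives Player I strictly more in every row), so Player II never plays it.
On the remaining 2×2 (Top, Bottom vs 1, 3):
Let Player I play Top with probability p. Expected payoff against 1: 6p + (-3)(1−p) = 9p − 3; against 3: (-1)p + 5(1−p) = −6p + 5.
Setting these equal: 9p − 3 = −6p + 5 ⇒ 15p = 8 ⇒ p = 8/15, and the value is (9)·(8/15) − 3 = 9/5.
For Player II: with q = P(1), equating Top's and Bottom's payoffs gives 7q − 1 = −8q + 5 ⇒ q = 2/5.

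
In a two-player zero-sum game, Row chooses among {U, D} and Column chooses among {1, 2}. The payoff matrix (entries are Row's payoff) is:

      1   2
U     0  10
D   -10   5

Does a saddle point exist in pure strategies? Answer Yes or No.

Row minima: U → 0, D → -10; maximin = 0.
Column maxima: 1 → 0, 2 → 10; minimax = 0.
maximin = minimax = 0, so a saddle point exists.

Yes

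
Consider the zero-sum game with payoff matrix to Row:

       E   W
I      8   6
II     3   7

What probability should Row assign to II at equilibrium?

1/3

Row minima: I → 6, II → 3; maximin = 6.
Column maxima: E → 8, W → 7; minimax = 7.
6 ≠ 7, so there is no saddle point; optimal play is mixed.
Let Row play I with probability p. Expected payoff against E: 8p + 3(1−p) = 5p + 3; against W: 6p + 7(1−p) = −p + 7.
Setting these equal: 5p + 3 = −p + 7 ⇒ 6p = 4 ⇒ p = 2/3, and the value is (5)·(2/3) + 3 = 19/3.
For Column: with q = P(E), equating I's and II's payoffs gives 2q + 6 = −4q + 7 ⇒ q = 1/6.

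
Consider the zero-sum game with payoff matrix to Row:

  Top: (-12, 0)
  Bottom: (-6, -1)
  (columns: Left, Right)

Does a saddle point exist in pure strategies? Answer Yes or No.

Row minima: Top → -12, Bottom → -6; maximin = -6.
Column maxima: Left → -6, Right → 0; minimax = -6.
maximin = minimax = -6, so a saddle point exists.

Yes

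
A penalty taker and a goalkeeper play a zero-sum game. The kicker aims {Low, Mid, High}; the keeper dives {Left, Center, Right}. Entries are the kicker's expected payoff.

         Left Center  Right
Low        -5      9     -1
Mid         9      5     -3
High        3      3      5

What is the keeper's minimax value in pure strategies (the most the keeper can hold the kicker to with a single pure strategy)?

5

Column maxima: Left → 9, Center → 9, Right → 5.
The smallest of these is 5.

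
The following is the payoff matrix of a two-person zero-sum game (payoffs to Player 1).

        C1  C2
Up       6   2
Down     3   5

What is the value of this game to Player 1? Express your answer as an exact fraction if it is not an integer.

4

Row minima: Up → 2, Down → 3; maximin = 3.
Column maxima: C1 → 6, C2 → 5; minimax = 5.
3 ≠ 5, so there is no saddle point; optimal play is mixed.
Let Player 1 play Up with probability p. Expected payoff against C1: 6p + 3(1−p) = 3p + 3; against C2: 2p + 5(1−p) = −3p + 5.
Setting these equal: 3p + 3 = −3p + 5 ⇒ 6p = 2 ⇒ p = 1/3, and the value is (3)·(1/3) + 3 = 4.
For Player 2: with q = P(C1), equating Up's and Down's payoffs gives 4q + 2 = −2q + 5 ⇒ q = 1/2.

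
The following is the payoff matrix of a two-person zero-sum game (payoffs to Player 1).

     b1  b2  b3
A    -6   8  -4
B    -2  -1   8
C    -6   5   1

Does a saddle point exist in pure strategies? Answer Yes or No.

Yes

Row minima: A → -6, B → -2, C → -6; maximin = -2.
Column maxima: b1 → -2, b2 → 8, b3 → 8; minimax = -2.
maximin = minimax = -2, so a saddle point exists.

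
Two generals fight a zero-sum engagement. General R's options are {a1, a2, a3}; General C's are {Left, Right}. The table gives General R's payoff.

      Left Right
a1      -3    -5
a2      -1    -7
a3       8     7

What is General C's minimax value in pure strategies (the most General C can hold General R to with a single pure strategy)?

Column maxima: Left → 8, Right → 7.
The smallest of these is 7.

7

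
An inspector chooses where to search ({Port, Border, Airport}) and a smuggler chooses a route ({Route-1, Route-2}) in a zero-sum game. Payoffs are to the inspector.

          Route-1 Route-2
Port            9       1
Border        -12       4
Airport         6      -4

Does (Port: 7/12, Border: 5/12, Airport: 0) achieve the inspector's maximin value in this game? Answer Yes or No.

Against Route-1 this mix gives (7/12)·9 + (5/12)·(-12) = 1/4.
Against Route-2 this mix gives (7/12)·1 + (5/12)·4 = 9/4.
The smuggler will play Route-1, holding the inspector to 1/4. Shifting weight toward the row that does better against Route-1 would raise this floor (the equalizing mix achieves 2 against both Route-1 and Route-2), so the proposed strategy is not optimal.

No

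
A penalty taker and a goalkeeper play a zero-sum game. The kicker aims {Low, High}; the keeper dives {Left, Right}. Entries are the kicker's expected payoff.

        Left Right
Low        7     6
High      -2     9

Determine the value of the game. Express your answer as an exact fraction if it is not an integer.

25/4

Row minima: Low → 6, High → -2; maximin = 6.
Column maxima: Left → 7, Right → 9; minimax = 7.
6 ≠ 7, so there is no saddle point; optimal play is mixed.
Let the kicker play Low with probability p. Expected payoff against Left: 7p + (-2)(1−p) = 9p − 2; against Right: 6p + 9(1−p) = −3p + 9.
Setting these equal: 9p − 2 = −3p + 9 ⇒ 12p = 11 ⇒ p = 11/12, and the value is (9)·(11/12) − 2 = 25/4.
For the keeper: with q = P(Left), equating Low's and High's payoffs gives q + 6 = −11q + 9 ⇒ q = 1/4.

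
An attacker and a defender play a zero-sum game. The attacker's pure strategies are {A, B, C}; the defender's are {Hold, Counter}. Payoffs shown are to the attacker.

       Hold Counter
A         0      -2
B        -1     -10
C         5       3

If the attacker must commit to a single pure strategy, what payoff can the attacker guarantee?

3

Row minima: A → -2, B → -10, C → 3.
The best of these is 3.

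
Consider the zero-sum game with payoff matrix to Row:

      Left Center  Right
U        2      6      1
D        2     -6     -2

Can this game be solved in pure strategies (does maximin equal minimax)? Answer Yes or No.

Yes

Row minima: U → 1, D → -6; maximin = 1.
Column maxima: Left → 2, Center → 6, Right → 1; minimax = 1.
maximin = minimax = 1, so a saddle point exists.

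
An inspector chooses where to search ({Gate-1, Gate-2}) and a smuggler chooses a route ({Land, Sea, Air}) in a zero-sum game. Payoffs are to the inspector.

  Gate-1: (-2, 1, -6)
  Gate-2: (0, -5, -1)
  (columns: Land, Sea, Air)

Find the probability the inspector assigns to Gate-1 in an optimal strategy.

4/11

Row minima: Gate-1 → -6, Gate-2 → -5; maximin = -5.
Column maxima: Land → 0, Sea → 1, Air → -1; minimax = -1.
-5 ≠ -1, so there is no saddle point; optimal play is mixed.
Land is strictly dominated by Air (it gives the inspector strictly more in every row), so the smuggler never plays it.
On the remaining 2×2 (Gate-1, Gate-2 vs Sea, Air):
Let the inspector play Gate-1 with probability p. Expected payoff against Sea: 1p + (-5)(1−p) = 6p − 5; against Air: (-6)p + (-1)(1−p) = −5p − 1.
Setting these equal: 6p − 5 = −5p − 1 ⇒ 11p = 4 ⇒ p = 4/11, and the value is (6)·(4/11) − 5 = -31/11.
For the smuggler: with q = P(Sea), equating Gate-1's and Gate-2's payoffs gives 7q − 6 = −4q − 1 ⇒ q = 5/11.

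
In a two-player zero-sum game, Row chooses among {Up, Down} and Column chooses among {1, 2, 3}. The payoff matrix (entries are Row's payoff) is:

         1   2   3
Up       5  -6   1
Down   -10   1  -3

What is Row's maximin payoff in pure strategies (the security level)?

-6

Row minima: Up → -6, Down → -10.
The best of these is -6.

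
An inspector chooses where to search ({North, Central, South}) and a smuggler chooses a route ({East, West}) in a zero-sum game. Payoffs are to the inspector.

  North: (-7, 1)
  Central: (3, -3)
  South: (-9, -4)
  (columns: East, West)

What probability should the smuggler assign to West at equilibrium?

5/7

Row minima: North → -7, Central → -3, South → -9; maximin = -3.
Column maxima: East → 3, West → 1; minimax = 1.
-3 ≠ 1, so there is no saddle point; optimal play is mixed.
South is strictly dominated by North, so the inspector never plays it.
On the remaining 2×2 (North, Central vs East, West):
Let the inspector play North with probability p. Expected payoff against East: (-7)p + 3(1−p) = −10p + 3; against West: 1p + (-3)(1−p) = 4p − 3.
Setting these equal: −10p + 3 = 4p − 3 ⇒ −14p = -6 ⇒ p = 3/7, and the value is (-10)·(3/7) + 3 = -9/7.
For the smuggler: with q = P(East), equating North's and Central's payoffs gives −8q + 1 = 6q − 3 ⇒ q = 2/7.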